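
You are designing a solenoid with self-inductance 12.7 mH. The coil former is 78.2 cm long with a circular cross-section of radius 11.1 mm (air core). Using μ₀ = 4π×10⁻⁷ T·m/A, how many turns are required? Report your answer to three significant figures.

N ≈ 4520 turns

A = πr² = π(1.110×10^-2 m)² = 3.871×10^-4 m².
From L = μ₀N²A/ℓ, N = √(Lℓ / (μ₀A)).
N = √[(1.270×10^-2)(0.782) / ((4π×10⁻⁷)×3.871×10^-4)] = √(2.042×10^7) ≈ 4518.6.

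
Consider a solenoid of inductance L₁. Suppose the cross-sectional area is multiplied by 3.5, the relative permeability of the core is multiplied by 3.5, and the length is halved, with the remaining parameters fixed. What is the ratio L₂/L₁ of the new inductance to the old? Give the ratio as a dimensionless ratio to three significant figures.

L₂/L₁ = 24.5

For a solenoid, L ∝ μᵣN²A/ℓ.
L₂/L₁ = (3.5) × (3.5) × (0.5)^-1 = 24.5.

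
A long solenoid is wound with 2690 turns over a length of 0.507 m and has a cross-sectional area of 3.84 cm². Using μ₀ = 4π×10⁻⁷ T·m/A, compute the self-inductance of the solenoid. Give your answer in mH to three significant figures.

A = 3.84 cm² = 3.840×10^-4 m².
For a long solenoid, L = μ₀N²A/ℓ.
L = (4π×10⁻⁷)(2690)²(3.840×10^-4)/(0.507 m) = 6.887×10^-3 H.

L ≈ 6.89 mH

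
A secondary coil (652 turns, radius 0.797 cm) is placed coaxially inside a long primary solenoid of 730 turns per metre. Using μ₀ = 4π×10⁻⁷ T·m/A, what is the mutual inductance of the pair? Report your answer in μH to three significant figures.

The outer solenoid produces a uniform field B₁ = μ₀n₁I₁ across the inner coil,
so the flux linkage is N₂Φ = N₂B₁A₂ = μ₀n₁N₂A₂·I₁, giving M = μ₀n₁N₂A₂.
A₂ = πr² = π(7.970×10^-3 m)² = 1.996×10^-4 m².
M = (4π×10⁻⁷)(730)(652)(1.996×10^-4) = 1.194×10^-4 H.

M ≈ 119 μH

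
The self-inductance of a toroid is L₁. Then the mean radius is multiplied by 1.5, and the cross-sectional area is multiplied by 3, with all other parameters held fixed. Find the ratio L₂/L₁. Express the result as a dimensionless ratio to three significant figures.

For a toroid, L ∝ μᵣN²A/R.
L₂/L₁ = (1.5)^-1 × (3) = 2.00.

L₂/L₁ = 2.00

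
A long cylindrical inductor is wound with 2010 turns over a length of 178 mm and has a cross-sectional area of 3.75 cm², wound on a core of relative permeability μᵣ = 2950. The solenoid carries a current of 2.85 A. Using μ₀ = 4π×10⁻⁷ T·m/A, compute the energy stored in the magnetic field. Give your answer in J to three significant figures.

U ≈ 128 J

A = 3.75 cm² = 3.750×10^-4 m².
L = μ₀μᵣN²A/ℓ = (4π×10⁻⁷)(2950)(2010)²(3.750×10^-4)/(0.178) = 31.55 H.
U = ½LI² = ½(31.55)(2.85)² = 128.1 J.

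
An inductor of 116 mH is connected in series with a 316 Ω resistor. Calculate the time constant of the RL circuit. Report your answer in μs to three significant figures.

τ ≈ 367 μs

τ = L/R = (0.116 H)/(316 Ω) = 3.671×10^-4 s.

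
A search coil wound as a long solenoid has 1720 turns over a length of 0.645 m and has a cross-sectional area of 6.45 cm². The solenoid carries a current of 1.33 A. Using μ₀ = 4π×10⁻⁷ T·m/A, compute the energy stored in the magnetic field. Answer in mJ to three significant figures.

A = 6.45 cm² = 6.450×10^-4 m².
L = μ₀N²A/ℓ = (4π×10⁻⁷)(1720)²(6.450×10^-4)/(0.645) = 3.718×10^-3 H.
U = ½LI² = ½(3.718×10^-3)(1.33)² = 3.288×10^-3 J.

U ≈ 3.29 mJ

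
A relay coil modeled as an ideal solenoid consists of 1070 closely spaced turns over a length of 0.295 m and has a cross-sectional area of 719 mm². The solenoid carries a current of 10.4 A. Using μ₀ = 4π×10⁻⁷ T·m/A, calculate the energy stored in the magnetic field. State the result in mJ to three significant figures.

A = 719 mm² = 7.190×10^-4 m².
L = μ₀N²A/ℓ = (4π×10⁻⁷)(1070)²(7.190×10^-4)/(0.295) = 3.507×10^-3 H.
U = ½LI² = ½(3.507×10^-3)(10.4)² = 0.1896 J.

U ≈ 190 mJ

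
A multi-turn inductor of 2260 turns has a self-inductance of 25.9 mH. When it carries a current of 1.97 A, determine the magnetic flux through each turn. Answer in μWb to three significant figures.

From L = NΦ_B/I, the flux per turn is Φ_B = LI/N.
Φ_B = (2.590×10^-2 H)(1.97 A)/2260 = 2.258×10^-5 Wb.

Φ_B ≈ 22.6 μWb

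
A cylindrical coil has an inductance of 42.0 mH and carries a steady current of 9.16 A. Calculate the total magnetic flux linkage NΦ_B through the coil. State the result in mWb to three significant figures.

NΦ_B ≈ 385 mWb

From L = NΦ_B/I, the flux linkage is NΦ_B = LI.
NΦ_B = (4.200×10^-2 H)(9.16 A) = 0.3847 Wb.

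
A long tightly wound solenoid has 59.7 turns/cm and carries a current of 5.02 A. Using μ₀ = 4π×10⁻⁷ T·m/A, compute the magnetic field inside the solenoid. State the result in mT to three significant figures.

B ≈ 37.7 mT

Inside a long solenoid, B = μ₀nI.
B = (4π×10⁻⁷)(5.970×10^3 m⁻¹)(5.02 A) = 3.766×10^-2 T.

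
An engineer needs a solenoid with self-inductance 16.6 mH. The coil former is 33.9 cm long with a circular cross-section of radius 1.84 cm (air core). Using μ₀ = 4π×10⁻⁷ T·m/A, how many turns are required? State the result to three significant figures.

A = πr² = π(1.840×10^-2 m)² = 1.064×10^-3 m².
From L = μ₀N²A/ℓ, N = √(Lℓ / (μ₀A)).
N = √[(1.660×10^-2)(0.339) / ((4π×10⁻⁷)×1.064×10^-3)] = √(4.210×10^6) ≈ 2051.9.

N ≈ 2050 turns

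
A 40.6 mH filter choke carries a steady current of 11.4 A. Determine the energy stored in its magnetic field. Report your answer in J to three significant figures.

U ≈ 2.64 J

Stored magnetic energy: U = ½LI².
U = ½(4.060×10^-2 H)(11.4 A)² = 2.638 J.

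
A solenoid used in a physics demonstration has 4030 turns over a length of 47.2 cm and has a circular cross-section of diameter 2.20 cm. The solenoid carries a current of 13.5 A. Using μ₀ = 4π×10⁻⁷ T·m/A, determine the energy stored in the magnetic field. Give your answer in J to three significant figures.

U ≈ 1.50 J

A = π(d/2)² = π(1.100×10^-2 m)² = 3.801×10^-4 m².
L = μ₀N²A/ℓ = (4π×10⁻⁷)(4030)²(3.801×10^-4)/(0.472) = 1.644×10^-2 H.
U = ½LI² = ½(1.644×10^-2)(13.5)² = 1.498 J.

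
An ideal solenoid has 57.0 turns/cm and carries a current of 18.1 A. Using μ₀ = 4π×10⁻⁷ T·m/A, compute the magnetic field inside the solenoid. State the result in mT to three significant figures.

B ≈ 130 mT

Inside a long solenoid, B = μ₀nI.
B = (4π×10⁻⁷)(5.700×10^3 m⁻¹)(18.1 A) = 0.1296 T.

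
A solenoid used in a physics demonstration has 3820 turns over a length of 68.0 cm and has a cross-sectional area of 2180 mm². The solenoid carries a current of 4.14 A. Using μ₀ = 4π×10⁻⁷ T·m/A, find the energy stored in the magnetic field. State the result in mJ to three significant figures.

A = 2180 mm² = 2.180×10^-3 m².
L = μ₀N²A/ℓ = (4π×10⁻⁷)(3820)²(2.180×10^-3)/(0.68) = 5.879×10^-2 H.
U = ½LI² = ½(5.879×10^-2)(4.14)² = 0.5038 J.

U ≈ 504 mJ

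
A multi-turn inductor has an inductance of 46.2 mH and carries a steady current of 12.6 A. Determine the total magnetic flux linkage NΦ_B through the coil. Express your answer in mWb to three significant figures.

From L = NΦ_B/I, the flux linkage is NΦ_B = LI.
NΦ_B = (4.620×10^-2 H)(12.6 A) = 0.5821 Wb.

NΦ_B ≈ 582 mWb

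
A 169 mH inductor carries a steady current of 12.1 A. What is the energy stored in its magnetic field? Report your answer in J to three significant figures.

Stored magnetic energy: U = ½LI².
U = ½(0.169 H)(12.1 A)² = 12.37 J.

U ≈ 12.4 J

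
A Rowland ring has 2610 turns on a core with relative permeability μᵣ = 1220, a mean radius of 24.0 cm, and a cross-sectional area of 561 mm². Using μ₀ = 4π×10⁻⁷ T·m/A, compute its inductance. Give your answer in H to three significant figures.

For a thin toroid, L = μ₀μᵣN²A/(2πR).
L = (4π×10⁻⁷)(1220)(2610)²(5.610×10^-4) / (2π×0.24 m) = 3.885 H.

L ≈ 3.89 H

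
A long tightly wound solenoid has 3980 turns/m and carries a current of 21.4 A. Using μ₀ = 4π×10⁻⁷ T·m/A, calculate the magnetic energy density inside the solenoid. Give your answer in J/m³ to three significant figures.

B = μ₀nI = (4π×10⁻⁷)(3.980×10^3)(21.4) = 0.107 T.
u = B²/(2μ₀) = (0.107)²/(2×4π×10⁻⁷) = 4.558×10^3 J/m³.

u ≈ 4560 J/m³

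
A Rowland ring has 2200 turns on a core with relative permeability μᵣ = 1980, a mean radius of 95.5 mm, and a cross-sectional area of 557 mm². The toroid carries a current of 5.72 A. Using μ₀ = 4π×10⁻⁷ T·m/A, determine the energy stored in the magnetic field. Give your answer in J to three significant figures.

L = μ₀μᵣN²A/(2πR) = (4π×10⁻⁷)(1980)(2200)²(5.570×10^-4)/(2π×9.550×10^-2) = 11.18 H.
U = ½LI² = ½(11.18)(5.72)² = 182.9 J.

U ≈ 183 J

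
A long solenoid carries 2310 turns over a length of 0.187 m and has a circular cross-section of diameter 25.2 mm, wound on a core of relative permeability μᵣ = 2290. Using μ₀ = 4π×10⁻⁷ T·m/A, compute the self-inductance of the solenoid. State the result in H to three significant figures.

L ≈ 41.0 H

A = π(d/2)² = π(1.260×10^-2 m)² = 4.988×10^-4 m².
For a long solenoid, L = μ₀μᵣN²A/ℓ.
L = (4π×10⁻⁷)(2290)(2310)²(4.988×10^-4)/(0.187 m) = 40.96 H.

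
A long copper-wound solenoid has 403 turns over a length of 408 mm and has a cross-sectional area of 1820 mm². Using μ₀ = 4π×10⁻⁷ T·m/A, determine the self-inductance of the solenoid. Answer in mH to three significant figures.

A = 1820 mm² = 1.820×10^-3 m².
For a long solenoid, L = μ₀N²A/ℓ.
L = (4π×10⁻⁷)(403)²(1.820×10^-3)/(0.408 m) = 9.104×10^-4 H.

L ≈ 0.910 mH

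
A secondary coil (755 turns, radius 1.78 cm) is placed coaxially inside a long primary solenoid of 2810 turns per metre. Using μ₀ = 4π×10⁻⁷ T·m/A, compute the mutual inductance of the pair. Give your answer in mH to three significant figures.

M ≈ 2.65 mH

The outer solenoid produces a uniform field B₁ = μ₀n₁I₁ across the inner coil,
so the flux linkage is N₂Φ = N₂B₁A₂ = μ₀n₁N₂A₂·I₁, giving M = μ₀n₁N₂A₂.
A₂ = πr² = π(1.780×10^-2 m)² = 9.954×10^-4 m².
M = (4π×10⁻⁷)(2810)(755)(9.954×10^-4) = 2.654×10^-3 H.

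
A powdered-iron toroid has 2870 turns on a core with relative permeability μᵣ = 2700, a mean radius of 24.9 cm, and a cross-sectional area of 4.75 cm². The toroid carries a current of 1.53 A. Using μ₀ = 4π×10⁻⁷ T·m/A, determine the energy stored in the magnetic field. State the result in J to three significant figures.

U ≈ 9.93 J

L = μ₀μᵣN²A/(2πR) = (4π×10⁻⁷)(2700)(2870)²(4.750×10^-4)/(2π×0.249) = 8.484999 H.
U = ½LI² = ½(8.484999)(1.53)² = 9.931 J.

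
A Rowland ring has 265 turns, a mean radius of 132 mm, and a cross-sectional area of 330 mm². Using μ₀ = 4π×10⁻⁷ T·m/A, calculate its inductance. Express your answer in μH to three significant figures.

L ≈ 35.1 μH

For a thin toroid, L = μ₀N²A/(2πR).
L = (4π×10⁻⁷)(265)²(3.300×10^-4) / (2π×0.132 m) = 3.511×10^-5 H.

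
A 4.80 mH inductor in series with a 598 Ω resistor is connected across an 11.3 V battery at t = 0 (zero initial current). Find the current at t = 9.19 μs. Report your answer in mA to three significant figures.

τ = L/R = 4.800×10^-3/598 = 8.027×10^-6 s; final current I_∞ = ε/R = 11.3/598 = 1.890×10^-2 A.
I(t) = I_∞(1 − e^(−t/τ)) with t/τ = 1.145.
I = (1.890×10^-2)(1 − e^(−1.145)) = 1.288×10^-2 A.

I ≈ 12.9 mA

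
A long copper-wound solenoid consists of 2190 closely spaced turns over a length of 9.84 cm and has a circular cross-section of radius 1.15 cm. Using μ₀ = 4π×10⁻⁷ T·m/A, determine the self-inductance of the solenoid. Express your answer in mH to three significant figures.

L ≈ 25.4 mH

A = πr² = π(1.150×10^-2 m)² = 4.1548×10^-4 m².
For a long solenoid, L = μ₀N²A/ℓ.
L = (4π×10⁻⁷)(2190)²(4.1548×10^-4)/(9.840×10^-2 m) = 2.5448×10^-2 H.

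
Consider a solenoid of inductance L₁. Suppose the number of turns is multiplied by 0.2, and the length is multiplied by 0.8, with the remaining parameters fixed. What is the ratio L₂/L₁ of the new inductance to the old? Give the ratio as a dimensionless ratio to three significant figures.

For a solenoid, L ∝ μᵣN²A/ℓ.
L₂/L₁ = (0.2)^2 × (0.8)^-1 = 0.0500.

L₂/L₁ = 0.0500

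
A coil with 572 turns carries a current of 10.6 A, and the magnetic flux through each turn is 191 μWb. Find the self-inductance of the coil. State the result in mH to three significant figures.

Self-inductance is defined by L = NΦ_B/I (flux linkage over current).
L = (572)(1.910×10^-4 Wb)/(10.6 A) = 1.031×10^-2 H.

L ≈ 10.3 mH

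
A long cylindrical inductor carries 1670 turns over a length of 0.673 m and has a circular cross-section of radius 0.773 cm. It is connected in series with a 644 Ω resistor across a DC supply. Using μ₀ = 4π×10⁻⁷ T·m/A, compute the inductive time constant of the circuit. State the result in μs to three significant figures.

τ ≈ 1.52 μs

A = πr² = π(7.730×10^-3 m)² = 1.877×10^-4 m².
L = μ₀N²A/ℓ = (4π×10⁻⁷)(1670)²(1.877×10^-4)/(0.673) = 9.775×10^-4 H.
τ = L/R = (9.775×10^-4)/(644) = 1.518×10^-6 s.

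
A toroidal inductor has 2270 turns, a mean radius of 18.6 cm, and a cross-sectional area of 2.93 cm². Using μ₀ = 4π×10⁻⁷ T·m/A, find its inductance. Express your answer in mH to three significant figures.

L ≈ 1.62 mH

For a thin toroid, L = μ₀N²A/(2πR).
L = (4π×10⁻⁷)(2270)²(2.930×10^-4) / (2π×0.186 m) = 1.623×10^-3 H.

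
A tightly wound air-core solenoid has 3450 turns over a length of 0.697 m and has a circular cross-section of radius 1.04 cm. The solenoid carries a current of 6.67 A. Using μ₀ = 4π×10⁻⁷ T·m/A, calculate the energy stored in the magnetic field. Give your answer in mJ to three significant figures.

A = πr² = π(1.040×10^-2 m)² = 3.398×10^-4 m².
L = μ₀N²A/ℓ = (4π×10⁻⁷)(3450)²(3.398×10^-4)/(0.697) = 7.292×10^-3 H.
U = ½LI² = ½(7.292×10^-3)(6.67)² = 0.1622 J.

U ≈ 162 mJ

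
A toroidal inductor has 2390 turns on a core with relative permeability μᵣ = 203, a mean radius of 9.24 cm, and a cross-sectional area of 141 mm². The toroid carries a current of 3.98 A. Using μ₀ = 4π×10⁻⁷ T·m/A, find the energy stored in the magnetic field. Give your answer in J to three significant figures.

U ≈ 2.80 J

L = μ₀μᵣN²A/(2πR) = (4π×10⁻⁷)(203)(2390)²(1.410×10^-4)/(2π×9.240×10^-2) = 0.3539 H.
U = ½LI² = ½(0.3539)(3.98)² = 2.803 J.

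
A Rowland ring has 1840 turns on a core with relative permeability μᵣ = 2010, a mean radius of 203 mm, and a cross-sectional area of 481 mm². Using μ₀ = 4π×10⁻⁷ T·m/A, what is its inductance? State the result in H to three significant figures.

L ≈ 3.22 H

For a thin toroid, L = μ₀μᵣN²A/(2πR).
L = (4π×10⁻⁷)(2010)(1840)²(4.810×10^-4) / (2π×0.203 m) = 3.2249 H.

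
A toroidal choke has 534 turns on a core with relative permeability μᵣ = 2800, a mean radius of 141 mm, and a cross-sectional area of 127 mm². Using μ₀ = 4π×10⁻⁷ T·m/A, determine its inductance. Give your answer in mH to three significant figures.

For a thin toroid, L = μ₀μᵣN²A/(2πR).
L = (4π×10⁻⁷)(2800)(534)²(1.270×10^-4) / (2π×0.141 m) = 0.1438 H.

L ≈ 144 mH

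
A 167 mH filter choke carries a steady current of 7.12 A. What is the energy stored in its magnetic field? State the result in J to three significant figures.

Stored magnetic energy: U = ½LI².
U = ½(0.167 H)(7.12 A)² = 4.233 J.

U ≈ 4.23 J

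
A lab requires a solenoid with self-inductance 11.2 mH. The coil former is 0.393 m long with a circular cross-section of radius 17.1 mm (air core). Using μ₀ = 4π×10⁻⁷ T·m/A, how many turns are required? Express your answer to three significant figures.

N ≈ 1950 turns

A = πr² = π(1.710×10^-2 m)² = 9.186×10^-4 m².
From L = μ₀N²A/ℓ, N = √(Lℓ / (μ₀A)).
N = √[(1.120×10^-2)(0.393) / ((4π×10⁻⁷)×9.186×10^-4)] = √(3.813×10^6) ≈ 1952.7.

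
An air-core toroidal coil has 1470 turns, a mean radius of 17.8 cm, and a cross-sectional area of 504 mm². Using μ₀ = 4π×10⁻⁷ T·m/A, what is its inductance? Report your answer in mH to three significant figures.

L ≈ 1.22 mH

For a thin toroid, L = μ₀N²A/(2πR).
L = (4π×10⁻⁷)(1470)²(5.040×10^-4) / (2π×0.178 m) = 1.224×10^-3 H.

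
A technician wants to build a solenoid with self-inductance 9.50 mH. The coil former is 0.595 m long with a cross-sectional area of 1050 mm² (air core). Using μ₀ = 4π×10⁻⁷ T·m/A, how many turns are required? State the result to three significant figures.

A = 1050 mm² = 1.050×10^-3 m².
From L = μ₀N²A/ℓ, N = √(Lℓ / (μ₀A)).
N = √[(9.500×10^-3)(0.595) / ((4π×10⁻⁷)×1.050×10^-3)] = √(4.284×10^6) ≈ 2069.8.

N ≈ 2070 turns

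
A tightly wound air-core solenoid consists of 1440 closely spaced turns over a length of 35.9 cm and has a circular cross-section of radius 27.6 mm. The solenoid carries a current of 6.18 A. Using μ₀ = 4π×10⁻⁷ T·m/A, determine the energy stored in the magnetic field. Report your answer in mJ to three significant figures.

U ≈ 332 mJ

A = πr² = π(2.760×10^-2 m)² = 2.393×10^-3 m².
L = μ₀N²A/ℓ = (4π×10⁻⁷)(1440)²(2.393×10^-3)/(0.359) = 1.737×10^-2 H.
U = ½LI² = ½(1.737×10^-2)(6.18)² = 0.3317 J.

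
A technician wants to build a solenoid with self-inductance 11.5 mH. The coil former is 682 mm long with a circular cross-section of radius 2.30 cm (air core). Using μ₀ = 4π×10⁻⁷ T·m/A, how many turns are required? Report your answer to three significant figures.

N ≈ 1940 turns

A = πr² = π(2.300×10^-2 m)² = 1.662×10^-3 m².
From L = μ₀N²A/ℓ, N = √(Lℓ / (μ₀A)).
N = √[(1.150×10^-2)(0.682) / ((4π×10⁻⁷)×1.662×10^-3)] = √(3.755×10^6) ≈ 1937.9.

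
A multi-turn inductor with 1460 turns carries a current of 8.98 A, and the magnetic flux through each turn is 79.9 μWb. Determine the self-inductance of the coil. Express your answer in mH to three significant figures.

Self-inductance is defined by L = NΦ_B/I (flux linkage over current).
L = (1460)(7.990×10^-5 Wb)/(8.98 A) = 1.299×10^-2 H.

L ≈ 13.0 mH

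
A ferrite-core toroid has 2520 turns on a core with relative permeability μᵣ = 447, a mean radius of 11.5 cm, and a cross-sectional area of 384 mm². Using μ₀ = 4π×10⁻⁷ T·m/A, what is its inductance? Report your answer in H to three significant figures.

L ≈ 1.90 H

For a thin toroid, L = μ₀μᵣN²A/(2πR).
L = (4π×10⁻⁷)(447)(2520)²(3.840×10^-4) / (2π×0.115 m) = 1.896 H.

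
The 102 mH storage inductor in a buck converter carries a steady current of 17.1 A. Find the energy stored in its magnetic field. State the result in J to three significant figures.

Stored magnetic energy: U = ½LI².
U = ½(0.102 H)(17.1 A)² = 14.91 J.

U ≈ 14.9 J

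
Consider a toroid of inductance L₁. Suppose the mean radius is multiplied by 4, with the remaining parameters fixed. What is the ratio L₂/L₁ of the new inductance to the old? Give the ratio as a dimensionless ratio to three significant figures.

L₂/L₁ = 0.250

For a toroid, L ∝ μᵣN²A/R.
L₂/L₁ = (4)^-1 = 0.250.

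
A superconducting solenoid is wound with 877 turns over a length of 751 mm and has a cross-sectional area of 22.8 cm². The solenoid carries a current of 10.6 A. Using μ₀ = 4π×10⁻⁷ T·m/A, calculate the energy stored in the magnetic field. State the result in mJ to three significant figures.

A = 22.8 cm² = 2.280×10^-3 m².
L = μ₀N²A/ℓ = (4π×10⁻⁷)(877)²(2.280×10^-3)/(0.751) = 2.934×10^-3 H.
U = ½LI² = ½(2.934×10^-3)(10.6)² = 0.1648 J.

U ≈ 165 mJ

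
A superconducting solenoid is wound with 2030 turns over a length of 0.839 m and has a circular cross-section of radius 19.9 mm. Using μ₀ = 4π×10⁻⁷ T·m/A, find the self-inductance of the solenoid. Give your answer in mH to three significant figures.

A = πr² = π(1.990×10^-2 m)² = 1.244×10^-3 m².
For a long solenoid, L = μ₀N²A/ℓ.
L = (4π×10⁻⁷)(2030)²(1.244×10^-3)/(0.839 m) = 7.679×10^-3 H.

L ≈ 7.68 mH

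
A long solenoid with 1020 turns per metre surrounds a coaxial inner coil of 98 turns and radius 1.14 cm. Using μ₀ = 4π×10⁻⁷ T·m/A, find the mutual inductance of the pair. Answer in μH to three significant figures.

M ≈ 51.3 μH

The outer solenoid produces a uniform field B₁ = μ₀n₁I₁ across the inner coil,
so the flux linkage is N₂Φ = N₂B₁A₂ = μ₀n₁N₂A₂·I₁, giving M = μ₀n₁N₂A₂.
A₂ = πr² = π(1.140×10^-2 m)² = 4.083×10^-4 m².
M = (4π×10⁻⁷)(1020)(98)(4.083×10^-4) = 5.129×10^-5 H.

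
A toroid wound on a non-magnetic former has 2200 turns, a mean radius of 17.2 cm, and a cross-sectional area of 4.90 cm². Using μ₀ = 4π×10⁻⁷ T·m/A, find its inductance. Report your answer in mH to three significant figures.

For a thin toroid, L = μ₀N²A/(2πR).
L = (4π×10⁻⁷)(2200)²(4.900×10^-4) / (2π×0.172 m) = 2.758×10^-3 H.

L ≈ 2.76 mH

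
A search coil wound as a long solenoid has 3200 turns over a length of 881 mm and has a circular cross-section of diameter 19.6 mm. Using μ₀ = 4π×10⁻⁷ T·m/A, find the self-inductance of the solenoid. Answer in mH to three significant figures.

L ≈ 4.41 mH

A = π(d/2)² = π(9.800×10^-3 m)² = 3.017×10^-4 m².
For a long solenoid, L = μ₀N²A/ℓ.
L = (4π×10⁻⁷)(3200)²(3.017×10^-4)/(0.881 m) = 4.407×10^-3 H.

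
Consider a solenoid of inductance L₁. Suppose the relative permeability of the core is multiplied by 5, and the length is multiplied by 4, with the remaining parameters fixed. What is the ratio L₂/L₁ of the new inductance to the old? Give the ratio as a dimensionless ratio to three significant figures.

For a solenoid, L ∝ μᵣN²A/ℓ.
L₂/L₁ = (5) × (4)^-1 = 1.25.

L₂/L₁ = 1.25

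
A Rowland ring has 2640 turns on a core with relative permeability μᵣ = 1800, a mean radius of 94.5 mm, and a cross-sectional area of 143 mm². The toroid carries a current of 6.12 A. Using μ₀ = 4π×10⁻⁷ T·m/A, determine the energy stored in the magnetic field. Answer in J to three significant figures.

U ≈ 71.1 J

L = μ₀μᵣN²A/(2πR) = (4π×10⁻⁷)(1800)(2640)²(1.430×10^-4)/(2π×9.450×10^-2) = 3.797 H.
U = ½LI² = ½(3.797)(6.12)² = 71.1 J.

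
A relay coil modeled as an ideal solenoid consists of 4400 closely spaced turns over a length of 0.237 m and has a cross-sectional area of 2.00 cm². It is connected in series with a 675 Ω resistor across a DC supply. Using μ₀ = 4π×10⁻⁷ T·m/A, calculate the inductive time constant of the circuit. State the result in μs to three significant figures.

τ ≈ 30.4 μs

A = 2.00 cm² = 2.000×10^-4 m².
L = μ₀N²A/ℓ = (4π×10⁻⁷)(4400)²(2.000×10^-4)/(0.237) = 2.053×10^-2 H.
τ = L/R = (2.053×10^-2)/(675) = 3.042×10^-5 s.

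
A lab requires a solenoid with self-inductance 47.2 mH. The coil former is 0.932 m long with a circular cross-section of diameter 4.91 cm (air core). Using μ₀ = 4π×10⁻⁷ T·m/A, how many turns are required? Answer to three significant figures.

N ≈ 4300 turns

A = π(d/2)² = π(2.455×10^-2 m)² = 1.893×10^-3 m².
From L = μ₀N²A/ℓ, N = √(Lℓ / (μ₀A)).
N = √[(4.720×10^-2)(0.932) / ((4π×10⁻⁷)×1.893×10^-3)] = √(1.849×10^7) ≈ 4299.8.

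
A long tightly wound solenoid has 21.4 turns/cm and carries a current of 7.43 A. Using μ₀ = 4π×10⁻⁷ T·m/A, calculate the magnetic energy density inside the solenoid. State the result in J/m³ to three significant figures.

B = μ₀nI = (4π×10⁻⁷)(2.140×10^3)(7.43) = 1.998×10^-2 T.
u = B²/(2μ₀) = (1.998×10^-2)²/(2×4π×10⁻⁷) = 158.8 J/m³.

u ≈ 159 J/m³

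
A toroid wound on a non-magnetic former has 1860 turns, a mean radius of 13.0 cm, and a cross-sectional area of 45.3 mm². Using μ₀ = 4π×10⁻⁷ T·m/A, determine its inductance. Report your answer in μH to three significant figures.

For a thin toroid, L = μ₀N²A/(2πR).
L = (4π×10⁻⁷)(1860)²(4.530×10^-5) / (2π×0.13 m) = 2.411×10^-4 H.

L ≈ 241 μH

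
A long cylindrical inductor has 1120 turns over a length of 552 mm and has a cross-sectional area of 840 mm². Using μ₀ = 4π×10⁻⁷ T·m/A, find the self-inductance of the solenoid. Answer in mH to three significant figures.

L ≈ 2.40 mH

A = 840 mm² = 8.400×10^-4 m².
For a long solenoid, L = μ₀N²A/ℓ.
L = (4π×10⁻⁷)(1120)²(8.400×10^-4)/(0.552 m) = 2.399×10^-3 H.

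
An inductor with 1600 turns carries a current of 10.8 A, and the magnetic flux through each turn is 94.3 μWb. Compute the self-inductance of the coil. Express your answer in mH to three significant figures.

Self-inductance is defined by L = NΦ_B/I (flux linkage over current).
L = (1600)(9.430×10^-5 Wb)/(10.8 A) = 1.397×10^-2 H.

L ≈ 14.0 mH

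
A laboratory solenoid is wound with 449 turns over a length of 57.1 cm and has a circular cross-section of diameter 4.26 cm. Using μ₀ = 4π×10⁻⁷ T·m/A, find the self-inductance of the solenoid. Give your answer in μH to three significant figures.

A = π(d/2)² = π(2.130×10^-2 m)² = 1.425×10^-3 m².
For a long solenoid, L = μ₀N²A/ℓ.
L = (4π×10⁻⁷)(449)²(1.425×10^-3)/(0.571 m) = 6.324×10^-4 H.

L ≈ 632 μH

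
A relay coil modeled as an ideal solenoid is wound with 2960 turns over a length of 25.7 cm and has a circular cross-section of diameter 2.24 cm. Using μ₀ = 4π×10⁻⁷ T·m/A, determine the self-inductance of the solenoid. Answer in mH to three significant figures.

A = π(d/2)² = π(1.120×10^-2 m)² = 3.941×10^-4 m².
For a long solenoid, L = μ₀N²A/ℓ.
L = (4π×10⁻⁷)(2960)²(3.941×10^-4)/(0.257 m) = 1.688×10^-2 H.

L ≈ 16.9 mH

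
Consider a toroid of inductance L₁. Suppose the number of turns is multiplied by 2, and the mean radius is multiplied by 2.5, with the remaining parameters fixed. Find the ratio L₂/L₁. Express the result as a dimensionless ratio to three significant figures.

L₂/L₁ = 1.60

For a toroid, L ∝ μᵣN²A/R.
L₂/L₁ = (2)^2 × (2.5)^-1 = 1.60.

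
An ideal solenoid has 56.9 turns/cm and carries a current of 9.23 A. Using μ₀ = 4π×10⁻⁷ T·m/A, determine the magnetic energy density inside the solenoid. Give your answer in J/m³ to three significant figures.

B = μ₀nI = (4π×10⁻⁷)(5.690×10^3)(9.23) = 6.600×10^-2 T.
u = B²/(2μ₀) = (6.600×10^-2)²/(2×4π×10⁻⁷) = 1.733×10^3 J/m³.

u ≈ 1730 J/m³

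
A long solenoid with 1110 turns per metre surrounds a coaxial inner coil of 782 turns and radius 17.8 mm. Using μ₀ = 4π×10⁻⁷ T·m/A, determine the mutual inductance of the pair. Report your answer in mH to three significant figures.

The outer solenoid produces a uniform field B₁ = μ₀n₁I₁ across the inner coil,
so the flux linkage is N₂Φ = N₂B₁A₂ = μ₀n₁N₂A₂·I₁, giving M = μ₀n₁N₂A₂.
A₂ = πr² = π(1.780×10^-2 m)² = 9.954×10^-4 m².
M = (4π×10⁻⁷)(1110)(782)(9.954×10^-4) = 1.086×10^-3 H.

M ≈ 1.09 mH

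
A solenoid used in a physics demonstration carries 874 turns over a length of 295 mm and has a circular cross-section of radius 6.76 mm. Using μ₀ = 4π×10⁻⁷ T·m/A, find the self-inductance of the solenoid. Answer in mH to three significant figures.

A = πr² = π(6.760×10^-3 m)² = 1.436×10^-4 m².
For a long solenoid, L = μ₀N²A/ℓ.
L = (4π×10⁻⁷)(874)²(1.436×10^-4)/(0.295 m) = 4.671×10^-4 H.

L ≈ 0.467 mH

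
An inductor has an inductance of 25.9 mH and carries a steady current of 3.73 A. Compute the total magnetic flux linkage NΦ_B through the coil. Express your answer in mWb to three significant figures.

NΦ_B ≈ 96.6 mWb

From L = NΦ_B/I, the flux linkage is NΦ_B = LI.
NΦ_B = (2.590×10^-2 H)(3.73 A) = 9.661×10^-2 Wb.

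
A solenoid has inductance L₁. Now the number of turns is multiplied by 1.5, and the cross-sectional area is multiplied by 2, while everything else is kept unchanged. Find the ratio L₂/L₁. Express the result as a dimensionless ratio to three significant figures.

L₂/L₁ = 4.50

For a solenoid, L ∝ μᵣN²A/ℓ.
L₂/L₁ = (1.5)^2 × (2) = 4.50.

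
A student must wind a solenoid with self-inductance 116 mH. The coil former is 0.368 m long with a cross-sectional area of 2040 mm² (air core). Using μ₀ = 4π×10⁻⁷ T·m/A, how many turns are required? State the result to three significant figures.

A = 2040 mm² = 2.040×10^-3 m².
From L = μ₀N²A/ℓ, N = √(Lℓ / (μ₀A)).
N = √[(0.116)(0.368) / ((4π×10⁻⁷)×2.040×10^-3)] = √(1.665×10^7) ≈ 4080.7.

N ≈ 4080 turns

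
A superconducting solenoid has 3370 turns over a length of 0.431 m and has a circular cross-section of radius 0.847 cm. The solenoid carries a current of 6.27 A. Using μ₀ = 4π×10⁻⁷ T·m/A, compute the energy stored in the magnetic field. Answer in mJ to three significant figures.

U ≈ 147 mJ

A = πr² = π(8.470×10^-3 m)² = 2.254×10^-4 m².
L = μ₀N²A/ℓ = (4π×10⁻⁷)(3370)²(2.254×10^-4)/(0.431) = 7.463×10^-3 H.
U = ½LI² = ½(7.463×10^-3)(6.27)² = 0.1467 J.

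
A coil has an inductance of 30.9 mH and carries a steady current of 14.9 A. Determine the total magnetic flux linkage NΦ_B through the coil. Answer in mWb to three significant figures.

NΦ_B ≈ 460 mWb

From L = NΦ_B/I, the flux linkage is NΦ_B = LI.
NΦ_B = (3.090×10^-2 H)(14.9 A) = 0.4604 Wb.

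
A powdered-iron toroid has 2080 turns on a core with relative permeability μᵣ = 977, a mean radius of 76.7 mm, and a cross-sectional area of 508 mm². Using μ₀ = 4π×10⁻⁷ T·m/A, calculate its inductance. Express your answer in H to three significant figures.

For a thin toroid, L = μ₀μᵣN²A/(2πR).
L = (4π×10⁻⁷)(977)(2080)²(5.080×10^-4) / (2π×7.670×10^-2 m) = 5.599 H.

L ≈ 5.60 H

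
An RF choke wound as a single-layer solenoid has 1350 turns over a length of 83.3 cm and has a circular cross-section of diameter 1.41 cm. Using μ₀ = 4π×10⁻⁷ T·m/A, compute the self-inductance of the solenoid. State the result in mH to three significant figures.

L ≈ 0.429 mH

A = π(d/2)² = π(7.050×10^-3 m)² = 1.561×10^-4 m².
For a long solenoid, L = μ₀N²A/ℓ.
L = (4π×10⁻⁷)(1350)²(1.561×10^-4)/(0.833 m) = 4.293×10^-4 H.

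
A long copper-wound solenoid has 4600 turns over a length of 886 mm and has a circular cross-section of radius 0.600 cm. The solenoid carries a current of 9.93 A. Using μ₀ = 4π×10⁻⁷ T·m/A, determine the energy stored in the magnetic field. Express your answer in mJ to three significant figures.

U ≈ 167 mJ

A = πr² = π(6.000×10^-3 m)² = 1.131×10^-4 m².
L = μ₀N²A/ℓ = (4π×10⁻⁷)(4600)²(1.131×10^-4)/(0.886) = 3.394×10^-3 H.
U = ½LI² = ½(3.394×10^-3)(9.93)² = 0.1673 J.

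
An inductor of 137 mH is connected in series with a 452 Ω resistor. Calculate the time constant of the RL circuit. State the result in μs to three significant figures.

τ ≈ 303 μs

τ = L/R = (0.137 H)/(452 Ω) = 3.031×10^-4 s.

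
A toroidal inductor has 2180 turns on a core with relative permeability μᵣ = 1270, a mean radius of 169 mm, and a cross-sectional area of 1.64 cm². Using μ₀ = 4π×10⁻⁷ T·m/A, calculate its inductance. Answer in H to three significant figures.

L ≈ 1.17 H

For a thin toroid, L = μ₀μᵣN²A/(2πR).
L = (4π×10⁻⁷)(1270)(2180)²(1.640×10^-4) / (2π×0.169 m) = 1.171 H.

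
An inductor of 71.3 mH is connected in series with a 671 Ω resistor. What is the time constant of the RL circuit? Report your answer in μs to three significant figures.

τ = L/R = (7.130×10^-2 H)/(671 Ω) = 1.063×10^-4 s.

τ ≈ 106 μs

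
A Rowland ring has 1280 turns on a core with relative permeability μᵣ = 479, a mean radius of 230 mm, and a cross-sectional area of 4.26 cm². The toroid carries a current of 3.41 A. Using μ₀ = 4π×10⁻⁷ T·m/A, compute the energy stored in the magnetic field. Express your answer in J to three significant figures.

L = μ₀μᵣN²A/(2πR) = (4π×10⁻⁷)(479)(1280)²(4.260×10^-4)/(2π×0.23) = 0.2907 H.
U = ½LI² = ½(0.2907)(3.41)² = 1.69 J.

U ≈ 1.69 J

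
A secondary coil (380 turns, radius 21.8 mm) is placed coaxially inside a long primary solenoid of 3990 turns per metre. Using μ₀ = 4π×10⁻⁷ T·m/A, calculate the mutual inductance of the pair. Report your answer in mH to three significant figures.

The outer solenoid produces a uniform field B₁ = μ₀n₁I₁ across the inner coil,
so the flux linkage is N₂Φ = N₂B₁A₂ = μ₀n₁N₂A₂·I₁, giving M = μ₀n₁N₂A₂.
A₂ = πr² = π(2.180×10^-2 m)² = 1.493×10^-3 m².
M = (4π×10⁻⁷)(3990)(380)(1.493×10^-3) = 2.8447×10^-3 H.

M ≈ 2.84 mH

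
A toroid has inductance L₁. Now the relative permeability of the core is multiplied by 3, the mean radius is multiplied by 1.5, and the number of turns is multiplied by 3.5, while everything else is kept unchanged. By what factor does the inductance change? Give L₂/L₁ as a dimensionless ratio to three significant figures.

L₂/L₁ = 24.5

For a toroid, L ∝ μᵣN²A/R.
L₂/L₁ = (3) × (1.5)^-1 × (3.5)^2 = 24.5.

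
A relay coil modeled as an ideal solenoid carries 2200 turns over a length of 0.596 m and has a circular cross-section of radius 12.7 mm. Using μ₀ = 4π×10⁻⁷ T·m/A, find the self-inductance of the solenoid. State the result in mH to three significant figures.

L ≈ 5.17 mH

A = πr² = π(1.270×10^-2 m)² = 5.067×10^-4 m².
For a long solenoid, L = μ₀N²A/ℓ.
L = (4π×10⁻⁷)(2200)²(5.067×10^-4)/(0.596 m) = 5.171×10^-3 H.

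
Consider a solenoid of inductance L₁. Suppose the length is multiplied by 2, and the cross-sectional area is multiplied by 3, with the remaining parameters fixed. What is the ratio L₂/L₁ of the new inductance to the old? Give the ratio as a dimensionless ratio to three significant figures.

L₂/L₁ = 1.50

For a solenoid, L ∝ μᵣN²A/ℓ.
L₂/L₁ = (2)^-1 × (3) = 1.50.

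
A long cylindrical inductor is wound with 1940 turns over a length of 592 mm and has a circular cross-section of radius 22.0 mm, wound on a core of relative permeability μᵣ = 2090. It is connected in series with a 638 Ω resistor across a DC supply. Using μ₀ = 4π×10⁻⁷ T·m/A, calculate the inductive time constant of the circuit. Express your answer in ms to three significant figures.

τ ≈ 39.8 ms

A = πr² = π(2.200×10^-2 m)² = 1.521×10^-3 m².
L = μ₀μᵣN²A/ℓ = (4π×10⁻⁷)(2090)(1940)²(1.521×10^-3)/(0.592) = 25.39 H.
τ = L/R = (25.39)/(638) = 3.979×10^-2 s.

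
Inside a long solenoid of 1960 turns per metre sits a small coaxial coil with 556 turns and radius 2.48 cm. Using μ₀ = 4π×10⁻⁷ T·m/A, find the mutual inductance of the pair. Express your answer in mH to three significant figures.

The outer solenoid produces a uniform field B₁ = μ₀n₁I₁ across the inner coil,
so the flux linkage is N₂Φ = N₂B₁A₂ = μ₀n₁N₂A₂·I₁, giving M = μ₀n₁N₂A₂.
A₂ = πr² = π(2.480×10^-2 m)² = 1.932×10^-3 m².
M = (4π×10⁻⁷)(1960)(556)(1.932×10^-3) = 2.646×10^-3 H.

M ≈ 2.65 mH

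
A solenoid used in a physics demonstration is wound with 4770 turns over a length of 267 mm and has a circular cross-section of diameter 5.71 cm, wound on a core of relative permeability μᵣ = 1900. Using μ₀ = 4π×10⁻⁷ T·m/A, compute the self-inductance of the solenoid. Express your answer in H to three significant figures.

A = π(d/2)² = π(2.855×10^-2 m)² = 2.561×10^-3 m².
For a long solenoid, L = μ₀μᵣN²A/ℓ.
L = (4π×10⁻⁷)(1900)(4770)²(2.561×10^-3)/(0.267 m) = 521 H.

L ≈ 521 H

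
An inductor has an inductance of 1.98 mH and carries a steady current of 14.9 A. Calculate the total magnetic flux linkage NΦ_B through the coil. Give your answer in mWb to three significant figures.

NΦ_B ≈ 29.5 mWb

From L = NΦ_B/I, the flux linkage is NΦ_B = LI.
NΦ_B = (1.980×10^-3 H)(14.9 A) = 2.950×10^-2 Wb.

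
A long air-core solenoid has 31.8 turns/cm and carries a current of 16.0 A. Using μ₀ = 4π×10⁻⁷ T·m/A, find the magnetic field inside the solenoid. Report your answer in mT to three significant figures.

B ≈ 63.9 mT

Inside a long solenoid, B = μ₀nI.
B = (4π×10⁻⁷)(3.180×10^3 m⁻¹)(16.0 A) = 6.394×10^-2 T.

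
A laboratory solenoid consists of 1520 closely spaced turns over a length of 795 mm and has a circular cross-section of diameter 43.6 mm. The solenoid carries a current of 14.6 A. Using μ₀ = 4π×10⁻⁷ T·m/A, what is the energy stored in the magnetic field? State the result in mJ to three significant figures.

U ≈ 581 mJ

A = π(d/2)² = π(2.180×10^-2 m)² = 1.493×10^-3 m².
L = μ₀N²A/ℓ = (4π×10⁻⁷)(1520)²(1.493×10^-3)/(0.795) = 5.452×10^-3 H.
U = ½LI² = ½(5.452×10^-3)(14.6)² = 0.5811 J.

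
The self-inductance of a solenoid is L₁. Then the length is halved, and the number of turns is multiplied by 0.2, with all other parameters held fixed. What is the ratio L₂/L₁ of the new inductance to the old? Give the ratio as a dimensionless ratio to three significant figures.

L₂/L₁ = 0.0800

For a solenoid, L ∝ μᵣN²A/ℓ.
L₂/L₁ = (0.5)^-1 × (0.2)^2 = 0.0800.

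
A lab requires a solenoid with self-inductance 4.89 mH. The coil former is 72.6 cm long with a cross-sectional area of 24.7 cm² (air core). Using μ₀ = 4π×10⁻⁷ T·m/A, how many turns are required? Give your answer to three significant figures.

N ≈ 1070 turns

A = 24.7 cm² = 2.470×10^-3 m².
From L = μ₀N²A/ℓ, N = √(Lℓ / (μ₀A)).
N = √[(4.890×10^-3)(0.726) / ((4π×10⁻⁷)×2.470×10^-3)] = √(1.144×10^6) ≈ 1069.5.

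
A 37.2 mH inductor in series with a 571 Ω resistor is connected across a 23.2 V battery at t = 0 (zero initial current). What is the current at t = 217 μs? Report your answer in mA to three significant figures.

τ = L/R = 3.720×10^-2/571 = 6.5149×10^-5 s; final current I_∞ = ε/R = 23.2/571 = 4.063×10^-2 A.
I(t) = I_∞(1 − e^(−t/τ)) with t/τ = 3.331.
I = (4.063×10^-2)(1 − e^(−3.331)) = 3.918×10^-2 A.

I ≈ 39.2 mA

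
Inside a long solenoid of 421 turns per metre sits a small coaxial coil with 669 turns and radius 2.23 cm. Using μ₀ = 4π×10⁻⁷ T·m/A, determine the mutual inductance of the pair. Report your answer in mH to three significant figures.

M ≈ 0.553 mH

The outer solenoid produces a uniform field B₁ = μ₀n₁I₁ across the inner coil,
so the flux linkage is N₂Φ = N₂B₁A₂ = μ₀n₁N₂A₂·I₁, giving M = μ₀n₁N₂A₂.
A₂ = πr² = π(2.230×10^-2 m)² = 1.562×10^-3 m².
M = (4π×10⁻⁷)(421)(669)(1.562×10^-3) = 5.529×10^-4 H.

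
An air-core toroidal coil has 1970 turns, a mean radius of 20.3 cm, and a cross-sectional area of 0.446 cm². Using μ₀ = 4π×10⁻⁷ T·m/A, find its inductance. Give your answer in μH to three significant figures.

L ≈ 171 μH

For a thin toroid, L = μ₀N²A/(2πR).
L = (4π×10⁻⁷)(1970)²(4.460×10^-5) / (2π×0.203 m) = 1.705×10^-4 H.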